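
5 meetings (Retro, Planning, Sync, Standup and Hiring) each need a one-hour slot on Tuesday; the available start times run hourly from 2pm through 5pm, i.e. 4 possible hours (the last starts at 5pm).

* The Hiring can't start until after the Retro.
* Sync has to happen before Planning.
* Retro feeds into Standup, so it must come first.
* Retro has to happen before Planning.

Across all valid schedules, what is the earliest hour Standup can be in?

Precedence pushes Standup to at least 3pm.
Standup at 3pm is achievable: Planning=3pm, Hiring=3pm, Retro=2pm, Sync=2pm, Standup=3pm.

3pm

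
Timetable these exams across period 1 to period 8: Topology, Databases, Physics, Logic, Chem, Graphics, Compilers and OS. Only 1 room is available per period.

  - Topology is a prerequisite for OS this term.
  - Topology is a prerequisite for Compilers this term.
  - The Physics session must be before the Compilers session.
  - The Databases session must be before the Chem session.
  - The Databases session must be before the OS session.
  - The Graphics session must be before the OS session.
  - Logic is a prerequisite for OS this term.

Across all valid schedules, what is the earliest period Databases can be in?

period 1

Downstream work caps Databases at period 7.
Databases at period 1 is achievable: OS -> period 5, Chem -> period 8, Logic -> period 3, Physics -> period 6, Graphics -> period 4, Compilers -> period 7, Topology -> period 2, Databases -> period 1.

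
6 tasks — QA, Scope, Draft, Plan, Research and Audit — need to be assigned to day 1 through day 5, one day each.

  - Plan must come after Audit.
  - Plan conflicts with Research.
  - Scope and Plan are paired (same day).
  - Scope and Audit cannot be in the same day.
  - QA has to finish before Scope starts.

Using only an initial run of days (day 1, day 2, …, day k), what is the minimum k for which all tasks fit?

The precedence chain requires at least 2 distinct days.
2 works (last occupied day: day 2): for example QA in day 1; Research in day 1; Draft in day 1; Audit in day 1; Plan in day 2; Scope in day 2.

2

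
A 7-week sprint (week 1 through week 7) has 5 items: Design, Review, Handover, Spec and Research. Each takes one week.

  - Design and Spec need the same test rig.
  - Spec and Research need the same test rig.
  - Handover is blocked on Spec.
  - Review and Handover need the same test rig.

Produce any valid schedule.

Design=week 2, Research=week 2, Spec=week 1, Review=week 1, Handover=week 2

Checking: Spec(week 1) before Handover(week 2); Design(week 2) != Spec(week 1); Spec(week 1) != Research(week 2); Review(week 1) != Handover(week 2).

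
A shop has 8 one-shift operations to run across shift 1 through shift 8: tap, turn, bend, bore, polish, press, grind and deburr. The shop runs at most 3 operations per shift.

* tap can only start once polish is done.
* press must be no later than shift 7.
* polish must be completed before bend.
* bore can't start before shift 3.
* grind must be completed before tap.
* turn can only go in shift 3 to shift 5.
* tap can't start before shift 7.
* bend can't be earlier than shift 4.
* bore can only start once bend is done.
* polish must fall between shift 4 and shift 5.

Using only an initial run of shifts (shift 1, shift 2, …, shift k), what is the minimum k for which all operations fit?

The precedence chain requires at least 3 distinct shifts.
With at most 3 per shift and 8 operations, at least 3 shifts are needed.
tap can't be placed before shift 7, so the schedule must run through at least shift 7.
7 works (last occupied shift: shift 7): for example bend -> shift 5; turn -> shift 3; deburr -> shift 1; polish -> shift 4; tap -> shift 7; press -> shift 1; grind -> shift 1; bore -> shift 6.

7 shifts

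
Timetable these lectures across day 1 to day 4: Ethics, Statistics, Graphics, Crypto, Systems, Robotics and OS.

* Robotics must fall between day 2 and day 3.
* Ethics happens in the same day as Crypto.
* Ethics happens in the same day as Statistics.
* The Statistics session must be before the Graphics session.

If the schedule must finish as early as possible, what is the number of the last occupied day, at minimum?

The precedence chain requires at least 2 distinct days.
2 works (last occupied day: day 2): for example Statistics=day 1; Systems=day 1; OS=day 1; Graphics=day 2; Robotics=day 2; Ethics=day 1; Crypto=day 1.

2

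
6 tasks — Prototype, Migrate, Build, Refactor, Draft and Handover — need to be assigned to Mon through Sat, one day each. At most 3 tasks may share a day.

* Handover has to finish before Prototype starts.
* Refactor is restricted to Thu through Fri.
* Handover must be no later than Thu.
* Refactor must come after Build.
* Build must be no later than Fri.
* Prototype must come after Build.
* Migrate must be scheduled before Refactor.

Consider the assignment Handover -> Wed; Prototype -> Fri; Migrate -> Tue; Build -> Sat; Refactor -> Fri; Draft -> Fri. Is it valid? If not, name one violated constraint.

No. Build must be no later than Fri is not satisfied.

Build must be no later than Fri — violated.
Refactor is restricted to Thu through Fri — holds.
Handover has to finish before Prototype starts — holds.
Migrate must be scheduled before Refactor — holds.
Handover must be no later than Thu — holds.
At most 3 tasks may share a day — holds.
Refactor must come after Build — violated.
Prototype must come after Build — violated.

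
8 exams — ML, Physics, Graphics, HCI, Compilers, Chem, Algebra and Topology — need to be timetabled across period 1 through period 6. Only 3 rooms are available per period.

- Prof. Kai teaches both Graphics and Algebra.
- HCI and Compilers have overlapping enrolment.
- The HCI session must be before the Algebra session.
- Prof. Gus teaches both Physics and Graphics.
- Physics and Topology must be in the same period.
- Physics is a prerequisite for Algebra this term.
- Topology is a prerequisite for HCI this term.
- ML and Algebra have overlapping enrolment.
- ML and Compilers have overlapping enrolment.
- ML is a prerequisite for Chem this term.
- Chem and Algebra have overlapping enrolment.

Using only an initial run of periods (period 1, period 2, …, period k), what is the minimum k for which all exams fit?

3 periods

The precedence chain requires at least 3 distinct periods.
With at most 3 per period and 8 exams, at least 3 periods are needed.
3 works (last occupied period: period 3): for example HCI in period 2; ML in period 1; Topology in period 1; Graphics in period 2; Compilers in period 3; Physics in period 1; Algebra in period 3; Chem in period 2.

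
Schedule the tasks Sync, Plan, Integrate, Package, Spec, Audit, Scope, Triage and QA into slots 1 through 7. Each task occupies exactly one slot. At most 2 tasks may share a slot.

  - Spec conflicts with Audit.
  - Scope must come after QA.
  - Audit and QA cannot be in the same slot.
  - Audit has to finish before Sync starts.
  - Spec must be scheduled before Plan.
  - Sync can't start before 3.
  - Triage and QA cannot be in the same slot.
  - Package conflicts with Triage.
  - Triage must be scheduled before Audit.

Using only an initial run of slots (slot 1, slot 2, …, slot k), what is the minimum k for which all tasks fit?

5 slots

The precedence chain requires at least 3 distinct slots.
With at most 2 per slot and 9 tasks, at least 5 slots are needed.
5 works (last occupied slot: 5): for example Integrate -> 4, Audit -> 2, Package -> 5, Scope -> 4, QA -> 3, Spec -> 1, Plan -> 2, Sync -> 3, Triage -> 1.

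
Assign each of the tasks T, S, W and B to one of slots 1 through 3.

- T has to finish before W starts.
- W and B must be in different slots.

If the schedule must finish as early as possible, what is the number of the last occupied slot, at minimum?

The precedence chain requires at least 2 distinct slots.
2 works (last occupied slot: 2): for example W in 2, T in 1, B in 1, S in 1.

slot 2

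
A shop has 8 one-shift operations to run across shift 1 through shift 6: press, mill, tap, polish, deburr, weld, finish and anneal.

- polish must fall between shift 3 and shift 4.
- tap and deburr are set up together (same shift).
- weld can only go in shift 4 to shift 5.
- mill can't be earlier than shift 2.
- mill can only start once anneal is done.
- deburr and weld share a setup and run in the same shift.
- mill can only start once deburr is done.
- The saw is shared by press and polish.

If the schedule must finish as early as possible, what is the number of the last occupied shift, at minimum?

The precedence chain requires at least 2 distinct shifts.
Propagating the time windows through the other constraints, mill can't land before shift 5, so the schedule must run through at least shift 5.
5 works (last occupied shift: shift 5): for example finish in shift 1; press in shift 1; deburr in shift 4; mill in shift 5; tap in shift 4; anneal in shift 1; weld in shift 4; polish in shift 3.

shift 5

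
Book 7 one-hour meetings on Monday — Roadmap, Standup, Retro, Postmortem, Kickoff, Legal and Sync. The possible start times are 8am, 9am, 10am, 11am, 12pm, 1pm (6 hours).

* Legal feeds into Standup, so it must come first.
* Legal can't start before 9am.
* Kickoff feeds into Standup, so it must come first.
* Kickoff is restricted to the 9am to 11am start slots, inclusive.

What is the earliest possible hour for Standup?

Precedence pushes Standup to at least 10am.
Standup at 10am is achievable: Standup in 10am, Retro in 8am, Kickoff in 9am, Sync in 8am, Roadmap in 8am, Legal in 9am, Postmortem in 8am.

10am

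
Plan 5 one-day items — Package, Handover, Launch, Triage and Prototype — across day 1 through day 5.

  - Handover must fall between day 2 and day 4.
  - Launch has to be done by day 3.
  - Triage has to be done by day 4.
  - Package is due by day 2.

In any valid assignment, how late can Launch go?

Launch's own window allows nothing later than day 3.
Launch at day 3 is achievable: Launch -> day 3; Handover -> day 2; Prototype -> day 1; Triage -> day 1; Package -> day 1.

day 3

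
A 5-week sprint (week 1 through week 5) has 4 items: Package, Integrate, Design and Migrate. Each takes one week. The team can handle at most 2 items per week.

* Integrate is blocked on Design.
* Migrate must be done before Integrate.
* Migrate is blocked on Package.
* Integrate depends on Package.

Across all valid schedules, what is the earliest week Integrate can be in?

Precedence pushes Integrate to at least week 3.
Integrate at week 3 is achievable: Design=week 1; Integrate=week 3; Package=week 1; Migrate=week 2.

week 3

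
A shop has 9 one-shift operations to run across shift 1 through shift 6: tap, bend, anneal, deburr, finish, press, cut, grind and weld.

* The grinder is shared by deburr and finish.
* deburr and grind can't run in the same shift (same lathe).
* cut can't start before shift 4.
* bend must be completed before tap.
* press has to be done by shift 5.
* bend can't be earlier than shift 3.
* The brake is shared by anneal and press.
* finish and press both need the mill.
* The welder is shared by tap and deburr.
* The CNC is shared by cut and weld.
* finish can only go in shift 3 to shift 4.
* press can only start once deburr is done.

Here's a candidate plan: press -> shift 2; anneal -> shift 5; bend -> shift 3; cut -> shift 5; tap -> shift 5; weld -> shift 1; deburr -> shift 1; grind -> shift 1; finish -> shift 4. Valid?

finish can only go in shift 3 to shift 4 — holds.
cut can't start before shift 4 — holds.
The grinder is shared by deburr and finish — holds.
bend must be completed before tap — holds.
finish and press both need the mill — holds.
deburr and grind can't run in the same shift (same lathe) — violated.
press has to be done by shift 5 — holds.
bend can't be earlier than shift 3 — holds.
The brake is shared by anneal and press — holds.
The CNC is shared by cut and weld — holds.
The welder is shared by tap and deburr — holds.
press can only start once deburr is done — holds.

Invalid. deburr and grind can't run in the same shift (same lathe).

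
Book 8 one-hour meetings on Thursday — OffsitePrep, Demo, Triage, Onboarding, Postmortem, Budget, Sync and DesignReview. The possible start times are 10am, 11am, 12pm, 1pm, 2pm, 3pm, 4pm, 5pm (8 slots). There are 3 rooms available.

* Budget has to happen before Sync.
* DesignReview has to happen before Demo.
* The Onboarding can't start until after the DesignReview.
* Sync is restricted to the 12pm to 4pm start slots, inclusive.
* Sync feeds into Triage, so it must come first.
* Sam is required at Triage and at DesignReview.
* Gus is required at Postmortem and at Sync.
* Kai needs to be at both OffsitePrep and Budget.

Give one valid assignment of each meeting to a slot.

DesignReview in 10am, Sync in 12pm, Onboarding in 11am, Postmortem in 10am, OffsitePrep in 11am, Triage in 1pm, Budget in 10am, Demo in 11am

Checking: DesignReview(10am) before Demo(11am); Sync(12pm) before Triage(1pm); Budget(10am) before Sync(12pm); DesignReview(10am) before Onboarding(11am); OffsitePrep(11am) != Budget(10am); Triage(1pm) != DesignReview(10am); Postmortem(10am) != Sync(12pm); Sync=12pm in [12pm,4pm]; max 3 per slot (cap 3).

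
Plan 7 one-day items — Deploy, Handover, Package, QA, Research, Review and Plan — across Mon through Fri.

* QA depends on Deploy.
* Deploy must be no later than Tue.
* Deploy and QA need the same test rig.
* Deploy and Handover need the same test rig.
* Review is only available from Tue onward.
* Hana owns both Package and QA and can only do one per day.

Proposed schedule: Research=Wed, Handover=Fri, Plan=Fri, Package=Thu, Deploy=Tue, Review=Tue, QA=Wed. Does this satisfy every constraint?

Yes, all constraints hold

Deploy and Handover need the same test rig — holds.
QA depends on Deploy — holds.
Review is only available from Tue onward — holds.
Hana owns both Package and QA and can only do one per day — holds.
Deploy must be no later than Tue — holds.
Deploy and QA need the same test rig — holds.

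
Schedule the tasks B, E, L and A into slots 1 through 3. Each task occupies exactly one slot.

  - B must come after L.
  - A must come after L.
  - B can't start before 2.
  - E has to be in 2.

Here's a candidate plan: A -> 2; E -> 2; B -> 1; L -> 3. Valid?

Invalid. B must come after L.

B must come after L — violated.
B can't start before 2 — violated.
A must come after L — violated.
E has to be in 2 — holds.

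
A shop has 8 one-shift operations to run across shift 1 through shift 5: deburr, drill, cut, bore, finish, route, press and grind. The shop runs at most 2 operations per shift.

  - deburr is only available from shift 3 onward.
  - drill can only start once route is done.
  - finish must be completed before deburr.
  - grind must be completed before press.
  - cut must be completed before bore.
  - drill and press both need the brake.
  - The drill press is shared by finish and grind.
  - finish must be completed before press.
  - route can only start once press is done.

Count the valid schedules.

Splitting on deburr: it can be shift 3 (12), shift 4 (12), shift 5 (12). Listing each branch's schedules as (drill, cut, bore, finish, route, press, grind) by shift number:
deburr=shift 3: (5,1,2,1,4,3,2) (5,1,2,2,4,3,1) (5,1,4,1,4,3,2) (5,1,4,2,4,3,1) (5,1,5,1,4,3,2) (5,1,5,2,4,3,1) (5,2,4,1,4,3,2) (5,2,4,2,4,3,1) (5,2,5,1,4,3,2) (5,2,5,2,4,3,1) (5,4,5,1,4,3,2) (5,4,5,2,4,3,1) — 12.
deburr=shift 4: (5,1,2,1,4,3,2) (5,1,2,2,4,3,1) (5,1,3,1,4,3,2) (5,1,3,2,4,3,1) (5,1,5,1,4,3,2) (5,1,5,2,4,3,1) (5,2,3,1,4,3,2) (5,2,3,2,4,3,1) (5,2,5,1,4,3,2) (5,2,5,2,4,3,1) (5,3,5,1,4,3,2) (5,3,5,2,4,3,1) — 12.
deburr=shift 5: (5,1,2,1,4,3,2) (5,1,2,2,4,3,1) (5,1,3,1,4,3,2) (5,1,3,2,4,3,1) (5,1,4,1,4,3,2) (5,1,4,2,4,3,1) (5,2,3,1,4,3,2) (5,2,3,2,4,3,1) (5,2,4,1,4,3,2) (5,2,4,2,4,3,1) (5,3,4,1,4,3,2) (5,3,4,2,4,3,1) — 12.
Summing: 12 + 12 + 12 = 36.

36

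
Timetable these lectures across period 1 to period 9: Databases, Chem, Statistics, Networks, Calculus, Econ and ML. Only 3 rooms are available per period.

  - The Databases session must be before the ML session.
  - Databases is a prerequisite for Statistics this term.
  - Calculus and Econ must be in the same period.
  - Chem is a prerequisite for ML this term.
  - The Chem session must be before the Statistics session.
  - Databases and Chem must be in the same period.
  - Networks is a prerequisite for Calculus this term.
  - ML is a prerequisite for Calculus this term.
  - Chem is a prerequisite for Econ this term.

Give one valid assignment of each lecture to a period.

Calculus=period 3; Chem=period 1; Statistics=period 2; Networks=period 1; Databases=period 1; ML=period 2; Econ=period 3

Checking: Networks(period 1) before Calculus(period 3); Databases(period 1) before Statistics(period 2); Databases(period 1) before ML(period 2); Chem(period 1) before Econ(period 3); Chem(period 1) before Statistics(period 2); ML(period 2) before Calculus(period 3); Chem(period 1) before ML(period 2); Calculus = Econ = period 3; Databases = Chem = period 1; max 3 per period (cap 3).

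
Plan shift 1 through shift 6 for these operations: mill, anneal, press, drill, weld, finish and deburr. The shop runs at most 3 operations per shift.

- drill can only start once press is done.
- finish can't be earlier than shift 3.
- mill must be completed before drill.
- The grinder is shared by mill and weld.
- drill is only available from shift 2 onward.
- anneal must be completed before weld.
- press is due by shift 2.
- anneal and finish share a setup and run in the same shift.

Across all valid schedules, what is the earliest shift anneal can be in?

shift 3

Anneal must be in the same shift as finish, which can't be before shift 3, so anneal is at least shift 3; downstream work caps anneal at shift 5.
anneal at shift 3 is achievable: weld=shift 4, mill=shift 1, anneal=shift 3, deburr=shift 1, drill=shift 2, press=shift 1, finish=shift 3.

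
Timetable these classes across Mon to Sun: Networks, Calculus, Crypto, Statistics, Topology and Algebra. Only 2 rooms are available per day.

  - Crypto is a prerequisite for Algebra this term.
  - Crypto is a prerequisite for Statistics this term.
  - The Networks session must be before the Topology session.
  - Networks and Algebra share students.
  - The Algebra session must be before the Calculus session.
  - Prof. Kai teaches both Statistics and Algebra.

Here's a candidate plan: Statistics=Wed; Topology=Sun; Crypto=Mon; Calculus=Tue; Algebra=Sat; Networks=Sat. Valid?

Only 2 rooms are available per day — holds.
Networks and Algebra share students — violated.
Prof. Kai teaches both Statistics and Algebra — holds.
Crypto is a prerequisite for Algebra this term — holds.
The Algebra session must be before the Calculus session — violated.
Crypto is a prerequisite for Statistics this term — holds.
The Networks session must be before the Topology session — holds.

No — it violates: The Algebra session must be before the Calculus session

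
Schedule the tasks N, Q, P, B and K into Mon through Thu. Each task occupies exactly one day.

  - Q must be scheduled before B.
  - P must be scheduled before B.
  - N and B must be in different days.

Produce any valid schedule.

B -> Tue; P -> Mon; K -> Mon; N -> Mon; Q -> Mon

Checking: Q(Mon) before B(Tue); P(Mon) before B(Tue); N(Mon) != B(Tue).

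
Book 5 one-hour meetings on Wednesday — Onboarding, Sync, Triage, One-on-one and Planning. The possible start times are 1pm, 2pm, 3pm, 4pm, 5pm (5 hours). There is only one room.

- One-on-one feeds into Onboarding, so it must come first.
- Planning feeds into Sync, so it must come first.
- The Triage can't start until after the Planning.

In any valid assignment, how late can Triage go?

Precedence pushes Triage to at least 2pm.
Triage at 5pm is achievable: Planning -> 1pm, One-on-one -> 2pm, Triage -> 5pm, Sync -> 4pm, Onboarding -> 3pm.

5pm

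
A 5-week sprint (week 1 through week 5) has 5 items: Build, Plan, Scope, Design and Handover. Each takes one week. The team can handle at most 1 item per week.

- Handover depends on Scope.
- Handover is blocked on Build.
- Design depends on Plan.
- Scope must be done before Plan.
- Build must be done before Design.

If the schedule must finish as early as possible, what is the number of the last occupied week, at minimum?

The precedence chain requires at least 3 distinct weeks.
With at most 1 per week and 5 tasks, at least 5 weeks are needed.
5 works (last occupied week: week 5): for example Scope=week 2; Build=week 1; Plan=week 3; Handover=week 5; Design=week 4.

week 5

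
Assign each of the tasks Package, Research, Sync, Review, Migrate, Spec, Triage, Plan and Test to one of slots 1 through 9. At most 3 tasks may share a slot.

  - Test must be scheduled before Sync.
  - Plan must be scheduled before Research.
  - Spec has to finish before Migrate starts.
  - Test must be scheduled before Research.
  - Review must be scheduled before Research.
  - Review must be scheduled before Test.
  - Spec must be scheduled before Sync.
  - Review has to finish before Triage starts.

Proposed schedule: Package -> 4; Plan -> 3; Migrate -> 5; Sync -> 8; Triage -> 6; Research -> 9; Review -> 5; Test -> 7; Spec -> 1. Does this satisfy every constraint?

Plan must be scheduled before Research — holds.
Spec must be scheduled before Sync — holds.
Spec has to finish before Migrate starts — holds.
Review must be scheduled before Test — holds.
Review has to finish before Triage starts — holds.
Test must be scheduled before Research — holds.
Review must be scheduled before Research — holds.
Test must be scheduled before Sync — holds.
At most 3 tasks may share a slot — holds.

Yes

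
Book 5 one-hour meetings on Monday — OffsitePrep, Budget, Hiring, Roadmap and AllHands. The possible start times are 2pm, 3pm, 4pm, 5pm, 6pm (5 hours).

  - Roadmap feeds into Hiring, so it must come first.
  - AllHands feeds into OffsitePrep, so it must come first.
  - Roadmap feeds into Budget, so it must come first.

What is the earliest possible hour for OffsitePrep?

Precedence pushes OffsitePrep to at least 3pm.
OffsitePrep at 3pm is achievable: OffsitePrep -> 3pm; Roadmap -> 2pm; Budget -> 3pm; AllHands -> 2pm; Hiring -> 3pm.

3pm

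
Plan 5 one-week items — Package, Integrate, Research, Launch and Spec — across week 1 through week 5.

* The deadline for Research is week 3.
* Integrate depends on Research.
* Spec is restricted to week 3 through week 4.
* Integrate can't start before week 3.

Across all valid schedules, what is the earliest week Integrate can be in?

Integrate is available from week 3.
Integrate at week 3 is achievable: Package in week 1; Spec in week 3; Launch in week 1; Research in week 1; Integrate in week 3.

week 3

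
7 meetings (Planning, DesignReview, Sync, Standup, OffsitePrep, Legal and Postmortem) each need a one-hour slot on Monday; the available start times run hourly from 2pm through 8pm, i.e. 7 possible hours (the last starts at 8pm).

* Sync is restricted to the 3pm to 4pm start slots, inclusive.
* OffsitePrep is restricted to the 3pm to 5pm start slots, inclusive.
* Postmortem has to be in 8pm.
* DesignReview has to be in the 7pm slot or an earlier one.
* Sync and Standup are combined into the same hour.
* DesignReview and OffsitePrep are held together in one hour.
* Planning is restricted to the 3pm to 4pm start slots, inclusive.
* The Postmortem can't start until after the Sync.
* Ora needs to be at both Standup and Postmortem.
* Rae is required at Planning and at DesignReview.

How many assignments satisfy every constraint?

56

Splitting on Planning: it can be 3pm (28), 4pm (28). Listing each branch's schedules as (DesignReview, Sync, Standup, OffsitePrep, Legal, Postmortem):
Planning=3pm: (4pm,3pm,3pm,4pm,2pm,8pm) (4pm,3pm,3pm,4pm,3pm,8pm) (4pm,3pm,3pm,4pm,4pm,8pm) (4pm,3pm,3pm,4pm,5pm,8pm) (4pm,3pm,3pm,4pm,6pm,8pm) (4pm,3pm,3pm,4pm,7pm,8pm) (4pm,3pm,3pm,4pm,8pm,8pm) (4pm,4pm,4pm,4pm,2pm,8pm) (4pm,4pm,4pm,4pm,3pm,8pm) (4pm,4pm,4pm,4pm,4pm,8pm) (4pm,4pm,4pm,4pm,5pm,8pm) (4pm,4pm,4pm,4pm,6pm,8pm) (4pm,4pm,4pm,4pm,7pm,8pm) (4pm,4pm,4pm,4pm,8pm,8pm) (5pm,3pm,3pm,5pm,2pm,8pm) (5pm,3pm,3pm,5pm,3pm,8pm) (5pm,3pm,3pm,5pm,4pm,8pm) (5pm,3pm,3pm,5pm,5pm,8pm) (5pm,3pm,3pm,5pm,6pm,8pm) (5pm,3pm,3pm,5pm,7pm,8pm) (5pm,3pm,3pm,5pm,8pm,8pm) (5pm,4pm,4pm,5pm,2pm,8pm) (5pm,4pm,4pm,5pm,3pm,8pm) (5pm,4pm,4pm,5pm,4pm,8pm) (5pm,4pm,4pm,5pm,5pm,8pm) (5pm,4pm,4pm,5pm,6pm,8pm) (5pm,4pm,4pm,5pm,7pm,8pm) (5pm,4pm,4pm,5pm,8pm,8pm) — 28.
Planning=4pm: (3pm,3pm,3pm,3pm,2pm,8pm) (3pm,3pm,3pm,3pm,3pm,8pm) (3pm,3pm,3pm,3pm,4pm,8pm) (3pm,3pm,3pm,3pm,5pm,8pm) (3pm,3pm,3pm,3pm,6pm,8pm) (3pm,3pm,3pm,3pm,7pm,8pm) (3pm,3pm,3pm,3pm,8pm,8pm) (3pm,4pm,4pm,3pm,2pm,8pm) (3pm,4pm,4pm,3pm,3pm,8pm) (3pm,4pm,4pm,3pm,4pm,8pm) (3pm,4pm,4pm,3pm,5pm,8pm) (3pm,4pm,4pm,3pm,6pm,8pm) (3pm,4pm,4pm,3pm,7pm,8pm) (3pm,4pm,4pm,3pm,8pm,8pm) (5pm,3pm,3pm,5pm,2pm,8pm) (5pm,3pm,3pm,5pm,3pm,8pm) (5pm,3pm,3pm,5pm,4pm,8pm) (5pm,3pm,3pm,5pm,5pm,8pm) (5pm,3pm,3pm,5pm,6pm,8pm) (5pm,3pm,3pm,5pm,7pm,8pm) (5pm,3pm,3pm,5pm,8pm,8pm) (5pm,4pm,4pm,5pm,2pm,8pm) (5pm,4pm,4pm,5pm,3pm,8pm) (5pm,4pm,4pm,5pm,4pm,8pm) (5pm,4pm,4pm,5pm,5pm,8pm) (5pm,4pm,4pm,5pm,6pm,8pm) (5pm,4pm,4pm,5pm,7pm,8pm) (5pm,4pm,4pm,5pm,8pm,8pm) — 28.
Summing: 28 + 28 = 56.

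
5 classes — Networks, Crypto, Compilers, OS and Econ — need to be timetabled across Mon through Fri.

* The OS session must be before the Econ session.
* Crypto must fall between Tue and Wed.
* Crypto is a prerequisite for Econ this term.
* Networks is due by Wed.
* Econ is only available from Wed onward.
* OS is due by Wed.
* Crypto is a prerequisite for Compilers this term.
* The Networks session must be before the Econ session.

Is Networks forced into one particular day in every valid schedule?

No

Networks can be Mon (e.g. Compilers=Wed; Crypto=Tue; Networks=Mon; OS=Mon; Econ=Wed) or Tue (e.g. Networks -> Tue; OS -> Mon; Econ -> Wed; Compilers -> Wed; Crypto -> Tue).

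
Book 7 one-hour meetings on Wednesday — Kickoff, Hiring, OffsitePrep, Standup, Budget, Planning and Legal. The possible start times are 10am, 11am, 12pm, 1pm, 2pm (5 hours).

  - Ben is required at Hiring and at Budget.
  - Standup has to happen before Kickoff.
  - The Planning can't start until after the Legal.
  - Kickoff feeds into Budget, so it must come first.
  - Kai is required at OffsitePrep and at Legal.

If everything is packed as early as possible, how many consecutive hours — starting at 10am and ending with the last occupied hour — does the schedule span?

3

The precedence chain requires at least 3 distinct hours.
3 works (last occupied hour: 12pm): for example OffsitePrep=11am; Kickoff=11am; Legal=10am; Standup=10am; Hiring=10am; Budget=12pm; Planning=11am.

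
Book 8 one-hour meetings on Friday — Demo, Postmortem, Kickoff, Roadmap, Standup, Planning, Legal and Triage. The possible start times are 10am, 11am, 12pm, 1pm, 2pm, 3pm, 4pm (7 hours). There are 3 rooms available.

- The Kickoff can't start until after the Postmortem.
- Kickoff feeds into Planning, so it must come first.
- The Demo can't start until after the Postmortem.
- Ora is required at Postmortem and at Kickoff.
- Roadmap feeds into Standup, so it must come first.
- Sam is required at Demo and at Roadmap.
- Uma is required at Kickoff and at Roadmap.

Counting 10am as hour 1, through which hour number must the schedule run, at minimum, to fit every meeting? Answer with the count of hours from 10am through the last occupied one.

The precedence chain requires at least 3 distinct hours.
With at most 3 per hour and 8 meetings, at least 3 hours are needed.
3 works (last occupied hour: 12pm): for example Legal -> 10am, Roadmap -> 10am, Standup -> 11am, Triage -> 12pm, Demo -> 11am, Kickoff -> 11am, Planning -> 12pm, Postmortem -> 10am.

3 hours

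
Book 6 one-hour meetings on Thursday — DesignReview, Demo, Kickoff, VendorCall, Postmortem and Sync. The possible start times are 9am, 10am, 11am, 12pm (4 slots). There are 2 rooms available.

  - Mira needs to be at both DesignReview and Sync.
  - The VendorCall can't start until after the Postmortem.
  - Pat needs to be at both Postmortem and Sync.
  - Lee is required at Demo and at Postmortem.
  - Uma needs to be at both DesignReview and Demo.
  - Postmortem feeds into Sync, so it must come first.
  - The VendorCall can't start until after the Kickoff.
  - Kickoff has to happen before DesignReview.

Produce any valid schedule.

Kickoff=9am, Demo=11am, Postmortem=9am, VendorCall=10am, Sync=11am, DesignReview=10am

Checking: Postmortem(9am) before VendorCall(10am); Kickoff(9am) before DesignReview(10am); Kickoff(9am) before VendorCall(10am); Postmortem(9am) before Sync(11am); Demo(11am) != Postmortem(9am); Postmortem(9am) != Sync(11am); DesignReview(10am) != Demo(11am); DesignReview(10am) != Sync(11am); max 2 per slot (cap 2).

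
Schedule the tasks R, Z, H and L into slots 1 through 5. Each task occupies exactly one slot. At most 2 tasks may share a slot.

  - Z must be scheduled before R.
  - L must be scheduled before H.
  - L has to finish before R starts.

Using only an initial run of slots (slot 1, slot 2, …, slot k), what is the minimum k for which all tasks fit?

2 slots

The precedence chain requires at least 2 distinct slots.
With at most 2 per slot and 4 tasks, at least 2 slots are needed.
2 works (last occupied slot: 2): for example Z in 1; L in 1; H in 2; R in 2.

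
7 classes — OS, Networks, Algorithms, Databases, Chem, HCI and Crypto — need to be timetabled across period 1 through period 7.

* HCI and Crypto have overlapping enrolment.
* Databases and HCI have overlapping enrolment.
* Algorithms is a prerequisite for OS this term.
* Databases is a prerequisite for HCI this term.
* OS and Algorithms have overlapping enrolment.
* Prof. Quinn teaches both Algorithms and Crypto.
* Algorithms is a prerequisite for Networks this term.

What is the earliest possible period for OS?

period 2

Precedence pushes OS to at least period 2.
OS at period 2 is achievable: OS -> period 2, HCI -> period 2, Databases -> period 1, Chem -> period 1, Algorithms -> period 1, Crypto -> period 3, Networks -> period 2.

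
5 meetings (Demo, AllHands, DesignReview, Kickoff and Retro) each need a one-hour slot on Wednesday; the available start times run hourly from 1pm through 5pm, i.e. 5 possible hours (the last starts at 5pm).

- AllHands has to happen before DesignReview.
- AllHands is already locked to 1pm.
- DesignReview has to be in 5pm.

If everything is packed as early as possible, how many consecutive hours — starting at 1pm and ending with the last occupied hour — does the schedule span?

5 hours

The precedence chain requires at least 2 distinct hours.
DesignReview can't be placed before 5pm — that is hour 5 counting from 1pm — so the schedule must run through at least 5 hours.
5 works (last occupied hour: 5pm): for example Demo=1pm, Retro=1pm, DesignReview=5pm, AllHands=1pm, Kickoff=1pm.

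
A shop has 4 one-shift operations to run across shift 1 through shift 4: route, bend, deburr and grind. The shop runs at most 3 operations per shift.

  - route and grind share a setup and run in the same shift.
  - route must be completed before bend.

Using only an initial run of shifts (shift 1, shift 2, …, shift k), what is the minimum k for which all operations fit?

2 shifts

The precedence chain requires at least 2 distinct shifts.
With at most 3 per shift and 4 operations, at least 2 shifts are needed.
2 works (last occupied shift: shift 2): for example route in shift 1; grind in shift 1; deburr in shift 1; bend in shift 2.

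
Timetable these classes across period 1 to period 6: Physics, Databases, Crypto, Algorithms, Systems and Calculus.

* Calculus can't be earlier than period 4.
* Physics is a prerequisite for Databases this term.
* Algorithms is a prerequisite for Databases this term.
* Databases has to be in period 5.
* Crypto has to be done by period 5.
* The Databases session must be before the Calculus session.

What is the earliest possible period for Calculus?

period 6

Calculus is available from period 4; precedence pushes Calculus to at least period 6.
Calculus at period 6 is achievable: Databases in period 5, Crypto in period 1, Systems in period 1, Algorithms in period 1, Calculus in period 6, Physics in period 1.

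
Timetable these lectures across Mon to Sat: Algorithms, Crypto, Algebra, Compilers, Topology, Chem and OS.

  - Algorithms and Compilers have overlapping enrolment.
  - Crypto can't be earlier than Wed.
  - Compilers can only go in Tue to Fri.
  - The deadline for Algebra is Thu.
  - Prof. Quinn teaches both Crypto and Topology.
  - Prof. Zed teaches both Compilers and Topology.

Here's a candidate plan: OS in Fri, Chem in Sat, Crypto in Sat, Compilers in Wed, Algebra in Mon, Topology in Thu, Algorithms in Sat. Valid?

Valid

Crypto can't be earlier than Wed — holds.
Prof. Zed teaches both Compilers and Topology — holds.
Prof. Quinn teaches both Crypto and Topology — holds.
The deadline for Algebra is Thu — holds.
Compilers can only go in Tue to Fri — holds.
Algorithms and Compilers have overlapping enrolment — holds.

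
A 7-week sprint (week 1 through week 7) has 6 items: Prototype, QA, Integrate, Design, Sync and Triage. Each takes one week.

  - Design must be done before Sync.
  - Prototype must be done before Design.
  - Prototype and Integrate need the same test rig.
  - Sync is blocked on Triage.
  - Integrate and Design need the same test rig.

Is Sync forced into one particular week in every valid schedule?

Sync can be week 3 (e.g. Triage -> week 1; QA -> week 1; Design -> week 2; Prototype -> week 1; Sync -> week 3; Integrate -> week 3) or week 4 (e.g. Design in week 2, Sync in week 4, QA in week 1, Triage in week 1, Prototype in week 1, Integrate in week 3).

No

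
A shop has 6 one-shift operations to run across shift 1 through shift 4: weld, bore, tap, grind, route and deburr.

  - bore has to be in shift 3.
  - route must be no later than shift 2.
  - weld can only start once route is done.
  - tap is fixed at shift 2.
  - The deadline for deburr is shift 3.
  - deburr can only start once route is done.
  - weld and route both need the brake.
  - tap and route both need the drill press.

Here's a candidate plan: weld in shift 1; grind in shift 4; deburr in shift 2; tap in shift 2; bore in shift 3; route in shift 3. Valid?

tap is fixed at shift 2 — holds.
route must be no later than shift 2 — violated.
weld can only start once route is done — violated.
deburr can only start once route is done — violated.
tap and route both need the drill press — holds.
bore has to be in shift 3 — holds.
weld and route both need the brake — holds.
The deadline for deburr is shift 3 — holds.

No. weld can only start once route is done is not satisfied.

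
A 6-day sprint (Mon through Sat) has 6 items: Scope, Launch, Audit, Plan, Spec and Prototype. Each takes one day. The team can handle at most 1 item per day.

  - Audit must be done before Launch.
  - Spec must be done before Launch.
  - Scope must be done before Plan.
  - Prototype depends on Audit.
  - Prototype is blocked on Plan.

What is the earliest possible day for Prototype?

Thu

Precedence pushes Prototype to at least Wed.
Prototype at Thu is achievable: Prototype in Thu, Audit in Mon, Plan in Wed, Scope in Tue, Spec in Fri, Launch in Sat.
Nothing earlier works — the capacity limit rule out every day before Thu.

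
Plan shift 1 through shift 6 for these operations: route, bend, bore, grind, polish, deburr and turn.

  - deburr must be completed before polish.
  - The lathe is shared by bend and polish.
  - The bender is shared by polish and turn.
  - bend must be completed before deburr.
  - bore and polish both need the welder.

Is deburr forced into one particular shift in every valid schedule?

No

deburr can be shift 2 (e.g. polish in shift 3; deburr in shift 2; bend in shift 1; route in shift 1; bore in shift 1; turn in shift 1; grind in shift 1) or shift 3 (e.g. bore in shift 1, grind in shift 1, polish in shift 4, bend in shift 1, route in shift 1, turn in shift 1, deburr in shift 3).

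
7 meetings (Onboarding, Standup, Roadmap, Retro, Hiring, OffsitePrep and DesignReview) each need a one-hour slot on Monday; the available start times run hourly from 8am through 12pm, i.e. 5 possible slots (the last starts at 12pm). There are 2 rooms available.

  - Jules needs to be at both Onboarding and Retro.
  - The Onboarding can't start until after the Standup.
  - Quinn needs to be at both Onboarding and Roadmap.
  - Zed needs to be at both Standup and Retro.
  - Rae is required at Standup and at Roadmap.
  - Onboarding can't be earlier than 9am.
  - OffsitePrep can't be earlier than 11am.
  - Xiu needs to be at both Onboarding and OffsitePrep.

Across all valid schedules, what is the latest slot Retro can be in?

Retro at 12pm is achievable: Roadmap in 10am; Standup in 8am; OffsitePrep in 11am; Onboarding in 9am; Retro in 12pm; DesignReview in 9am; Hiring in 8am.

12pm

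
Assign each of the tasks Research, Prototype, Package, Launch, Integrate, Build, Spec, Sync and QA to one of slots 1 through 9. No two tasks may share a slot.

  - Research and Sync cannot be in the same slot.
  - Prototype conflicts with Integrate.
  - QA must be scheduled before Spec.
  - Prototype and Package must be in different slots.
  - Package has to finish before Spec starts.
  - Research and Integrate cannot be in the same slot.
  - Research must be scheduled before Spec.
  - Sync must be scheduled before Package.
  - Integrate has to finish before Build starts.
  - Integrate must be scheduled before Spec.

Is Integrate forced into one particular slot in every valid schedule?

No

Integrate can be 1 (e.g. Integrate in 1, Research in 4, Launch in 9, Build in 7, QA in 5, Prototype in 8, Package in 3, Sync in 2, Spec in 6) or 2 (e.g. Prototype in 8; Integrate in 2; Sync in 1; Spec in 6; Launch in 9; Research in 4; Package in 3; Build in 7; QA in 5).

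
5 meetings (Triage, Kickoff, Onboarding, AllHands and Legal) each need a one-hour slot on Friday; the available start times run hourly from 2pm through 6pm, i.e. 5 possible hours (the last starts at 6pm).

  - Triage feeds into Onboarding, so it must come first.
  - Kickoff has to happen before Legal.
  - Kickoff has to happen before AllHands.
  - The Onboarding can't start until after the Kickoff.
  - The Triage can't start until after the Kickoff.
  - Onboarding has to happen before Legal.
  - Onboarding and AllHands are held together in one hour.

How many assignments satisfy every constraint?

Splitting on Triage: it can be 3pm (3), 4pm (2). Listing each branch's schedules as (Kickoff, Onboarding, AllHands, Legal):
Triage=3pm: (2pm,4pm,4pm,5pm) (2pm,4pm,4pm,6pm) (2pm,5pm,5pm,6pm) — 3.
Triage=4pm: (2pm,5pm,5pm,6pm) (3pm,5pm,5pm,6pm) — 2.
Summing: 3 + 2 = 5.

5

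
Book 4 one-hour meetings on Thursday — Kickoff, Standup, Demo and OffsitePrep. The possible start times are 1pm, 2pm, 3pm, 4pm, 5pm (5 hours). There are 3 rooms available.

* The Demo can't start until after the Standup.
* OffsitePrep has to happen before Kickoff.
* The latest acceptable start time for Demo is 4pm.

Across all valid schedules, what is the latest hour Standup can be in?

Downstream work caps Standup at 3pm.
Standup at 3pm is achievable: OffsitePrep in 1pm; Kickoff in 2pm; Standup in 3pm; Demo in 4pm.

3pm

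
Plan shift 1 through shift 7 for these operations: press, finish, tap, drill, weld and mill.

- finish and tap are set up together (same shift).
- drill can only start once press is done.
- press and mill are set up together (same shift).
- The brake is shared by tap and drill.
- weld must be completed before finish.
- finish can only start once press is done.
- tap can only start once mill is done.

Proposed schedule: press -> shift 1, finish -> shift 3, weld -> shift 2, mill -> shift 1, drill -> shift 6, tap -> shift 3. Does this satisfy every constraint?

Yes, all constraints hold

press and mill are set up together (same shift) — holds.
The brake is shared by tap and drill — holds.
finish and tap are set up together (same shift) — holds.
finish can only start once press is done — holds.
tap can only start once mill is done — holds.
drill can only start once press is done — holds.
weld must be completed before finish — holds.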